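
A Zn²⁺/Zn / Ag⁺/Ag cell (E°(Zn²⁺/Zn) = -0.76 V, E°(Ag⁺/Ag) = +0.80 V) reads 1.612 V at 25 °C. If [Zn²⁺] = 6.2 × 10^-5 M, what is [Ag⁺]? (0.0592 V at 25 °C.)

From the Nernst equation, log Q = n(E° − E)/0.0592 = 2(1.56 − 1.612)/0.0592 = -1.757, so Q = 0.0175.
With Q = [Zn²⁺]/[Ag⁺]^2 and the known concentrations, [Ag⁺]^2 in the denominator gives [Ag⁺] = 0.06 M.

0.06 M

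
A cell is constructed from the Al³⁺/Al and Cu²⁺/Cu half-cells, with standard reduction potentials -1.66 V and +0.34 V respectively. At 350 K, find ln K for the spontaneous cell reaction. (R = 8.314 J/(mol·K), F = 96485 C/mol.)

ln K = 397.9

E°_cell = +0.34 − (-1.66) = 2.00 V, with n = 6 electrons transferred.
At equilibrium E = 0, so the Nernst equation gives ln K = nFE°/RT = (6)(96485)(2.00)/((8.314)(350)) = 397.89.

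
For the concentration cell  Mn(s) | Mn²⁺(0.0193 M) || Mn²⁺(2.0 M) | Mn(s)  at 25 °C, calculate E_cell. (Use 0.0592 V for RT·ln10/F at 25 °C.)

0.060 V

Both half-cells are Mn²⁺/Mn, so E°_cell = 0. The concentrated side is the cathode; the cell reaction moves Mn²⁺ from high to low concentration with n = 2.
Q = [Mn²⁺]_dilute/[Mn²⁺]_conc = 0.0193/2.0 = 0.00965.
E = 0 − (0.0592/2) log Q = −(0.0592/2)(-2.015) = 0.0596 V.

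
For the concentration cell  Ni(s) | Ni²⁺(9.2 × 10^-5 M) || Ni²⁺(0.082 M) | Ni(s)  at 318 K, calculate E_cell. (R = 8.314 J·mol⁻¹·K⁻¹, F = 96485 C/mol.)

0.093 V

Both half-cells are Ni²⁺/Ni, so E°_cell = 0. The concentrated side is the cathode; the cell reaction moves Ni²⁺ from high to low concentration with n = 2.
Q = [Ni²⁺]_dilute/[Ni²⁺]_conc = 9.2 × 10^-5/0.082 = 0.00112.
E = 0 − (RT/nF) ln Q = −((8.314×318)/(2×96485))(-6.793) = 0.0931 V.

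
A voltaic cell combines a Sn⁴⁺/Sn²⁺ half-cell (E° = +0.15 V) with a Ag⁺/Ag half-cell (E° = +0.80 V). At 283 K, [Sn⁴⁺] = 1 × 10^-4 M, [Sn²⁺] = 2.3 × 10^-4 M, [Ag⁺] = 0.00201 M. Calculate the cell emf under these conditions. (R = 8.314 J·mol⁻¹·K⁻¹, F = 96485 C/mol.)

The Ag⁺/Ag couple has the higher reduction potential and acts as the cathode, so E°_cell = +0.80 − (+0.15) = 0.65 V.
Balancing electrons gives n = 2; the reaction quotient is Q = [Sn⁴⁺]/([Sn²⁺]·[Ag⁺]^2) = 1.08 × 10^5.
E = E° − (RT/nF) ln Q = 0.65 − (8.314×283)/(2×96485) × (11.586) = 0.650 − 0.141 = 0.509 V.

0.509 V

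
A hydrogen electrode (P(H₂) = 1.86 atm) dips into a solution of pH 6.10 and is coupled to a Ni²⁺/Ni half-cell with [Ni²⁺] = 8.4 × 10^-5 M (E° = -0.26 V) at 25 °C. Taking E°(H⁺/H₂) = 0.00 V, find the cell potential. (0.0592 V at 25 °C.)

The hydrogen couple is the cathode, so E°_cell = 0.26 V; n = 2.
[H⁺] = 10^(−6.10) = 7.9 × 10^-7 M, and Q = [Ni²⁺]·P(H₂) / [H⁺]^2 = 2.48 × 10^8.
E = E° − (0.0592/2) log Q = 0.26 − (0.0592/2)(8.394) = 0.012 V.

0.012 V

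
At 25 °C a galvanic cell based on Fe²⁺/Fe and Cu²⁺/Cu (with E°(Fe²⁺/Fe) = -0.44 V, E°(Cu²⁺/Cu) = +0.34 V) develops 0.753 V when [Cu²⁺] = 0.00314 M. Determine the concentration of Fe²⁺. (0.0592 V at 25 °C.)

0.026 M

From the Nernst equation, log Q = n(E° − E)/0.0592 = 2(0.78 − 0.753)/0.0592 = 0.912, so Q = 8.17.
With Q = [Fe²⁺]/[Cu²⁺] and the known concentrations, [Fe²⁺] in the numerator gives [Fe²⁺] = 0.026 M.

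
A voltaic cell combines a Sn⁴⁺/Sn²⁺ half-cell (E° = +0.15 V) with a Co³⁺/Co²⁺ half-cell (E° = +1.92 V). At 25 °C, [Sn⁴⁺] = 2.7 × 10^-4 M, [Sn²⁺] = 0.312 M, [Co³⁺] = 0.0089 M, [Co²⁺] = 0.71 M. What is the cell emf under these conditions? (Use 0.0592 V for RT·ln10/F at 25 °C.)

1.75 V

The Co³⁺/Co²⁺ couple has the higher reduction potential and acts as the cathode, so E°_cell = +1.92 − (+0.15) = 1.77 V.
Balancing electrons gives n = 2; the reaction quotient is Q = [Sn⁴⁺]·[Co²⁺]^2/([Sn²⁺]·[Co³⁺]^2) = 5.51.
At 25 °C, E = E° − (0.0592/n) log Q = 1.77 − (0.0592/2)(0.741) = 1.770 − 0.022 = 1.748 V.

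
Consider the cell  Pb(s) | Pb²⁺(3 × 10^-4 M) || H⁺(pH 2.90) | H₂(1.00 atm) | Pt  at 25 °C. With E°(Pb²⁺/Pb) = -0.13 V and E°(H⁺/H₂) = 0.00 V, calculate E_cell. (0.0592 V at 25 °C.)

0.063 V

The hydrogen couple is the cathode, so E°_cell = 0.13 V; n = 2.
[H⁺] = 10^(−2.90) = 0.0013 M, and Q = [Pb²⁺]·P(H₂) / [H⁺]^2 = 189.
E = E° − (0.0592/2) log Q = 0.13 − (0.0592/2)(2.277) = 0.063 V.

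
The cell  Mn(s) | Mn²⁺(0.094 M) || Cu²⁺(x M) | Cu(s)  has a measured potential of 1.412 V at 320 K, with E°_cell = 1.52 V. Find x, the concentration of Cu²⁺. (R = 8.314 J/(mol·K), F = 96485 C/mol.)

3.7 × 10^-5 M

From the Nernst equation, ln Q = nF(E° − E)/RT = 2×96485×(1.52 − 1.412)/(8.314×320) = 7.833, so Q = 2520.
With Q = [Mn²⁺]/[Cu²⁺] and the known concentrations, [Cu²⁺] in the denominator gives [Cu²⁺] = 3.7 × 10^-5 M.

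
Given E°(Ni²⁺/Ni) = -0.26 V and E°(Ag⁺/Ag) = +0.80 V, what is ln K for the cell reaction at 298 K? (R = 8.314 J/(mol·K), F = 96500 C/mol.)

ln K = 82.6

E°_cell = +0.80 − (-0.26) = 1.06 V, with n = 2 electrons transferred.
At equilibrium E = 0, so the Nernst equation gives ln K = nFE°/RT = (2)(96500)(1.06)/((8.314)(298)) = 82.57.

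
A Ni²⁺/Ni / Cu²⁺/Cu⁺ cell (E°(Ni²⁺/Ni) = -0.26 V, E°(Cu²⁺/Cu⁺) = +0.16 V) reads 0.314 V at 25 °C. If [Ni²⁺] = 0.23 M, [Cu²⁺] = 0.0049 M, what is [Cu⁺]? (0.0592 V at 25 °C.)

From the Nernst equation, log Q = n(E° − E)/0.0592 = 2(0.42 − 0.314)/0.0592 = 3.581, so Q = 3810.
With Q = [Ni²⁺]·[Cu⁺]^2/[Cu²⁺]^2 and the known concentrations, [Cu⁺]^2 in the numerator gives [Cu⁺] = 0.63 M.

0.63 M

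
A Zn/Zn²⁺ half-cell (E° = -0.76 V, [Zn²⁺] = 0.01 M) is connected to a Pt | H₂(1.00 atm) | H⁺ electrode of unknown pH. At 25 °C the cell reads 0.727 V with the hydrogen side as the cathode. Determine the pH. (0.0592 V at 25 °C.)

pH = 1.56

E°_cell = 0.76 V and n = 2.
log Q = n(E° − E)/0.0592 = 2×(0.76 − 0.727)/0.0592 = 1.115.
With Q = [Zn²⁺]·P(H₂) / [H⁺]^2, solving for [H⁺] gives log[H⁺] = -1.557, so pH = 1.56.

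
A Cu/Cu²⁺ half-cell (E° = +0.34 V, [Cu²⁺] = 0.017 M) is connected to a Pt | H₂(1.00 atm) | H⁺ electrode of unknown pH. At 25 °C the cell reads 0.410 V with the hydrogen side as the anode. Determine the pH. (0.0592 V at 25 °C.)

E°_cell = 0.34 V and n = 2.
log Q = n(E° − E)/0.0592 = 2×(0.34 − 0.410)/0.0592 = -2.365.
With Q = [H⁺]^2 / ([Cu²⁺]·P(H₂)), solving for [H⁺] gives log[H⁺] = -2.067, so pH = 2.07.

pH = 2.07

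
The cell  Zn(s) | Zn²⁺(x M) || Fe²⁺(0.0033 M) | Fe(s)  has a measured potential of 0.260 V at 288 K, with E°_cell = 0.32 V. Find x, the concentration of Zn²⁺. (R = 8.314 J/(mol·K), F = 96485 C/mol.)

0.42 M

From the Nernst equation, ln Q = nF(E° − E)/RT = 2×96485×(0.32 − 0.260)/(8.314×288) = 4.835, so Q = 126.
With Q = [Zn²⁺]/[Fe²⁺] and the known concentrations, [Zn²⁺] in the numerator gives [Zn²⁺] = 0.42 M.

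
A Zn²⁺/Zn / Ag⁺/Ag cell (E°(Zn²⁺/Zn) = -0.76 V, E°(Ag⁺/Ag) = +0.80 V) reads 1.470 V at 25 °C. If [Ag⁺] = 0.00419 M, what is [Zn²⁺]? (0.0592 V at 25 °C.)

From the Nernst equation, log Q = n(E° − E)/0.0592 = 2(1.56 − 1.470)/0.0592 = 3.041, so Q = 1100.
With Q = [Zn²⁺]/[Ag⁺]^2 and the known concentrations, [Zn²⁺] in the numerator gives [Zn²⁺] = 0.019 M.

0.019 M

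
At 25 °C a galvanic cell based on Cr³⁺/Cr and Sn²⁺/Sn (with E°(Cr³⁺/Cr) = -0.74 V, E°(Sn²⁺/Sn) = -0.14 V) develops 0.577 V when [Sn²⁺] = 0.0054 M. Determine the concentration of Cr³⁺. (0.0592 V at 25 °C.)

From the Nernst equation, log Q = n(E° − E)/0.0592 = 6(0.60 − 0.577)/0.0592 = 2.331, so Q = 214.
With Q = [Cr³⁺]^2/[Sn²⁺]^3 and the known concentrations, [Cr³⁺]^2 in the numerator gives [Cr³⁺] = 0.0058 M.

0.0058 M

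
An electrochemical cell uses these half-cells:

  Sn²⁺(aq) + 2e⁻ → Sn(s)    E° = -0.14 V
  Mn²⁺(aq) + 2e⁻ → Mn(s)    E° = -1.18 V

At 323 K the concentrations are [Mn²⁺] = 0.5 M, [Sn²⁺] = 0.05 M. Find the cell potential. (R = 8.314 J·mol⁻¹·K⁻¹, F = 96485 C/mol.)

1.01 V

The Sn²⁺/Sn couple has the higher reduction potential and acts as the cathode, so E°_cell = -0.14 − (-1.18) = 1.04 V.
Balancing electrons gives n = 2; the reaction quotient is Q = [Mn²⁺]/[Sn²⁺] = 10.0.
E = E° − (RT/nF) ln Q = 1.04 − (8.314×323)/(2×96485) × (2.303) = 1.040 − 0.032 = 1.008 V.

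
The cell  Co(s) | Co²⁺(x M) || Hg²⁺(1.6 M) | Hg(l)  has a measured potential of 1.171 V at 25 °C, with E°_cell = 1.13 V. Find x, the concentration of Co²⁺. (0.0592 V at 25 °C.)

0.066 M

From the Nernst equation, log Q = n(E° − E)/0.0592 = 2(1.13 − 1.171)/0.0592 = -1.385, so Q = 0.0412.
With Q = [Co²⁺]/[Hg²⁺] and the known concentrations, [Co²⁺] in the numerator gives [Co²⁺] = 0.066 M.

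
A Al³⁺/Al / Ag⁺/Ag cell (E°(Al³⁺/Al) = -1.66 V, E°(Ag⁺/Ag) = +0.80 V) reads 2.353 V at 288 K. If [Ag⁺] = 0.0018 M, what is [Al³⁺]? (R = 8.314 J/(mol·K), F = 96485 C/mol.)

0.0024 M

From the Nernst equation, ln Q = nF(E° − E)/RT = 3×96485×(2.46 − 2.353)/(8.314×288) = 12.935, so Q = 4.15 × 10^5.
With Q = [Al³⁺]/[Ag⁺]^3 and the known concentrations, [Al³⁺] in the numerator gives [Al³⁺] = 0.0024 M.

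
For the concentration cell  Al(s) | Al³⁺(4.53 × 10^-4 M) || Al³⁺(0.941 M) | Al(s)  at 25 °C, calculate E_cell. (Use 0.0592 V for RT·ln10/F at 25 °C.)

0.065 V

Both half-cells are Al³⁺/Al, so E°_cell = 0. The concentrated side is the cathode; the cell reaction moves Al³⁺ from high to low concentration with n = 3.
Q = [Al³⁺]_dilute/[Al³⁺]_conc = 4.53 × 10^-4/0.941 = 4.81 × 10^-4.
E = 0 − (0.0592/3) log Q = −(0.0592/3)(-3.317) = 0.0655 V.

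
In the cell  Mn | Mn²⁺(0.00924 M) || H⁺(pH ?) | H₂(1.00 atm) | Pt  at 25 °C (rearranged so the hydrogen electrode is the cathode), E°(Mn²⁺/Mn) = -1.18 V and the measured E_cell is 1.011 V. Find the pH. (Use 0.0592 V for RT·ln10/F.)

pH = 3.87

E°_cell = 1.18 V and n = 2.
log Q = n(E° − E)/0.0592 = 2×(1.18 − 1.011)/0.0592 = 5.709.
With Q = [Mn²⁺]·P(H₂) / [H⁺]^2, solving for [H⁺] gives log[H⁺] = -3.872, so pH = 3.87.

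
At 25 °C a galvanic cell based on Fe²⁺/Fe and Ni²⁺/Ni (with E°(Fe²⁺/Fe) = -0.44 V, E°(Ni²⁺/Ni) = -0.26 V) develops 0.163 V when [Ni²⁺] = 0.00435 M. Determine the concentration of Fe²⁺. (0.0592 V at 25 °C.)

0.016 M

From the Nernst equation, log Q = n(E° − E)/0.0592 = 2(0.18 − 0.163)/0.0592 = 0.574, so Q = 3.75.
With Q = [Fe²⁺]/[Ni²⁺] and the known concentrations, [Fe²⁺] in the numerator gives [Fe²⁺] = 0.016 M.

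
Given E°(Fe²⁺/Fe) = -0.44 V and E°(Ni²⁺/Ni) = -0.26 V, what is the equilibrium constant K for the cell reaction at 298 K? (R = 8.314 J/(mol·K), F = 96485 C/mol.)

1.2 × 10^6

E°_cell = -0.26 − (-0.44) = 0.18 V, with n = 2 electrons transferred.
At equilibrium E = 0, so the Nernst equation gives ln K = nFE°/RT = (2)(96485)(0.18)/((8.314)(298)) = 14.02.
K = e^14.02 = 1.2 × 10^6.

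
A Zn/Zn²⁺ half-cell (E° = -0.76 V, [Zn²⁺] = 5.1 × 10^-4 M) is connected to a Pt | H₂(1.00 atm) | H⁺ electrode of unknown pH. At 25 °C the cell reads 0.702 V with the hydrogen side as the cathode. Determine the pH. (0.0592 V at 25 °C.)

E°_cell = 0.76 V and n = 2.
log Q = n(E° − E)/0.0592 = 2×(0.76 − 0.702)/0.0592 = 1.959.
With Q = [Zn²⁺]·P(H₂) / [H⁺]^2, solving for [H⁺] gives log[H⁺] = -2.626, so pH = 2.63.

pH = 2.63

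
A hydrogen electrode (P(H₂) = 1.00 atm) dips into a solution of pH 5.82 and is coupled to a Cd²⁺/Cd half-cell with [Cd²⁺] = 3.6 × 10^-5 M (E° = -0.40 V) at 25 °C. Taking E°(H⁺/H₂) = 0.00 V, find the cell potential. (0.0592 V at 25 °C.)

0.19 V

The hydrogen couple is the cathode, so E°_cell = 0.40 V; n = 2.
[H⁺] = 10^(−5.82) = 1.5 × 10^-6 M, and Q = [Cd²⁺]·P(H₂) / [H⁺]^2 = 1.57 × 10^7.
E = E° − (0.0592/2) log Q = 0.40 − (0.0592/2)(7.196) = 0.187 V.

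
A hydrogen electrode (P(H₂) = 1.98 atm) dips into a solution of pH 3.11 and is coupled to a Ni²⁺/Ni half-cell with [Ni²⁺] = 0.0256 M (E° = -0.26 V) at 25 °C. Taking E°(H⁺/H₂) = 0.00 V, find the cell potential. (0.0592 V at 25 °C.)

0.11 V

The hydrogen couple is the cathode, so E°_cell = 0.26 V; n = 2.
[H⁺] = 10^(−3.11) = 7.8 × 10^-4 M, and Q = [Ni²⁺]·P(H₂) / [H⁺]^2 = 8.41 × 10^4.
E = E° − (0.0592/2) log Q = 0.26 − (0.0592/2)(4.925) = 0.114 V.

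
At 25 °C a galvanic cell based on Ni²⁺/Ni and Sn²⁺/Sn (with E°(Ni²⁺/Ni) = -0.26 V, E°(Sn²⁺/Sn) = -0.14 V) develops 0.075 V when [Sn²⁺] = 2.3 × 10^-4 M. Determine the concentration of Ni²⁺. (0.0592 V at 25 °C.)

0.0076 M

From the Nernst equation, log Q = n(E° − E)/0.0592 = 2(0.12 − 0.075)/0.0592 = 1.520, so Q = 33.1.
With Q = [Ni²⁺]/[Sn²⁺] and the known concentrations, [Ni²⁺] in the numerator gives [Ni²⁺] = 0.0076 M.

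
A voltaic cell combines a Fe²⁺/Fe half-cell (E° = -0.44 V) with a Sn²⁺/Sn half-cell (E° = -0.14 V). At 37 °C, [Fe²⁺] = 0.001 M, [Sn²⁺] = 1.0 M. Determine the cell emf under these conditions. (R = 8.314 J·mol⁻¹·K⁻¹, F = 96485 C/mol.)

0.392 V

The Sn²⁺/Sn couple has the higher reduction potential and acts as the cathode, so E°_cell = -0.14 − (-0.44) = 0.30 V.
Balancing electrons gives n = 2; the reaction quotient is Q = [Fe²⁺]/[Sn²⁺] = 0.00100.
E = E° − (RT/nF) ln Q = 0.30 − (8.314×310)/(2×96485) × (-6.908) = 0.300 + 0.092 = 0.392 V.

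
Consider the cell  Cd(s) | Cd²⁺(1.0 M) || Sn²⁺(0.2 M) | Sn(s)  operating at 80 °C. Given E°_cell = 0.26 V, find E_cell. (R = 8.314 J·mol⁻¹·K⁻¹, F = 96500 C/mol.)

0.236 V

Balancing electrons gives n = 2; the reaction quotient is Q = [Cd²⁺]/[Sn²⁺] = 5.00.
E = E° − (RT/nF) ln Q = 0.26 − (8.314×353)/(2×96500) × (1.609) = 0.260 − 0.024 = 0.236 V.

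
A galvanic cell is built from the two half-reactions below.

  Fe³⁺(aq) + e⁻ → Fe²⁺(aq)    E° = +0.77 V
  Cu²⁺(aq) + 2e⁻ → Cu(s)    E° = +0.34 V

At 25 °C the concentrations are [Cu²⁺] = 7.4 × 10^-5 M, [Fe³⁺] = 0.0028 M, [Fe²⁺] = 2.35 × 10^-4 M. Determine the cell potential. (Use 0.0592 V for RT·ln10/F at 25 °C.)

The Fe³⁺/Fe²⁺ couple has the higher reduction potential and acts as the cathode, so E°_cell = +0.77 − (+0.34) = 0.43 V.
Balancing electrons gives n = 2; the reaction quotient is Q = [Cu²⁺]·[Fe²⁺]^2/[Fe³⁺]^2 = 5.21 × 10^-7.
At 25 °C, E = E° − (0.0592/n) log Q = 0.43 − (0.0592/2)(-6.283) = 0.430 + 0.186 = 0.616 V.

0.616 V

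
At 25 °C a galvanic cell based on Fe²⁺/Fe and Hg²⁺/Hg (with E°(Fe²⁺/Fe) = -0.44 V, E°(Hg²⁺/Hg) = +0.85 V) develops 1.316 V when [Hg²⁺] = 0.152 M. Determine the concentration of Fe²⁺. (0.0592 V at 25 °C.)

0.02 M

From the Nernst equation, log Q = n(E° − E)/0.0592 = 2(1.29 − 1.316)/0.0592 = -0.878, so Q = 0.132.
With Q = [Fe²⁺]/[Hg²⁺] and the known concentrations, [Fe²⁺] in the numerator gives [Fe²⁺] = 0.02 M.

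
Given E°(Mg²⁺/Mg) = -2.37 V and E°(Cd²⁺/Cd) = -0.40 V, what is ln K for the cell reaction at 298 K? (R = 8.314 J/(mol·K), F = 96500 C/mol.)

ln K = 153.5

E°_cell = -0.40 − (-2.37) = 1.97 V, with n = 2 electrons transferred.
At equilibrium E = 0, so the Nernst equation gives ln K = nFE°/RT = (2)(96500)(1.97)/((8.314)(298)) = 153.46.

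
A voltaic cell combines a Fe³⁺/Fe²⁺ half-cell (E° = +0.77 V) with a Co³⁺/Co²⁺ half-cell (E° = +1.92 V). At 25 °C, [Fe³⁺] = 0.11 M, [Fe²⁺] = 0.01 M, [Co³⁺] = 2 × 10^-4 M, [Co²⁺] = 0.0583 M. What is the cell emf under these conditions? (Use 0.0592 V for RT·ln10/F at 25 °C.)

0.942 V

The Co³⁺/Co²⁺ couple has the higher reduction potential and acts as the cathode, so E°_cell = +1.92 − (+0.77) = 1.15 V.
Balancing electrons gives n = 1; the reaction quotient is Q = [Fe³⁺]·[Co²⁺]/([Fe²⁺]·[Co³⁺]) = 3210.
At 25 °C, E = E° − (0.0592/n) log Q = 1.15 − (0.0592/1)(3.506) = 1.150 − 0.208 = 0.942 V.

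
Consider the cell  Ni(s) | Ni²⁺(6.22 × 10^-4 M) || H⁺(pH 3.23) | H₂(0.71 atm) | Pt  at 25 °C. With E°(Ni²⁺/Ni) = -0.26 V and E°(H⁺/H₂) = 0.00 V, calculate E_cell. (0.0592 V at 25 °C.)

0.17 V

The hydrogen couple is the cathode, so E°_cell = 0.26 V; n = 2.
[H⁺] = 10^(−3.23) = 5.9 × 10^-4 M, and Q = [Ni²⁺]·P(H₂) / [H⁺]^2 = 1270.
E = E° − (0.0592/2) log Q = 0.26 − (0.0592/2)(3.105) = 0.168 V.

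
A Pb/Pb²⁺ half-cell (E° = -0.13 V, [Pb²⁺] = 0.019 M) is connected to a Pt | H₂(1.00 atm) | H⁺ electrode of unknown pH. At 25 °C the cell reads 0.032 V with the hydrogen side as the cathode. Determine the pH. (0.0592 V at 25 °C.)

pH = 2.52

E°_cell = 0.13 V and n = 2.
log Q = n(E° − E)/0.0592 = 2×(0.13 − 0.032)/0.0592 = 3.311.
With Q = [Pb²⁺]·P(H₂) / [H⁺]^2, solving for [H⁺] gives log[H⁺] = -2.516, so pH = 2.52.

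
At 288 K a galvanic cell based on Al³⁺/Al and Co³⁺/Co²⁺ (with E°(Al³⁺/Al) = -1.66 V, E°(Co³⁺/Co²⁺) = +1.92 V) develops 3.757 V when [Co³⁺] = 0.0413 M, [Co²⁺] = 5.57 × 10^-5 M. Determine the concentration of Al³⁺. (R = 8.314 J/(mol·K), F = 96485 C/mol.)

0.21 M

From the Nernst equation, ln Q = nF(E° − E)/RT = 3×96485×(3.58 − 3.757)/(8.314×288) = -21.397, so Q = 5.1 × 10^-10.
With Q = [Al³⁺]·[Co²⁺]^3/[Co³⁺]^3 and the known concentrations, [Al³⁺] in the numerator gives [Al³⁺] = 0.21 M.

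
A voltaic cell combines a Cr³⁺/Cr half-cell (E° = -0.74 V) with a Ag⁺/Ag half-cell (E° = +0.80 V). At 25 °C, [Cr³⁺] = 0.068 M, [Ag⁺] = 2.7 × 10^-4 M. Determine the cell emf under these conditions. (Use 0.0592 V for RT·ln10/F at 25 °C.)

The Ag⁺/Ag couple has the higher reduction potential and acts as the cathode, so E°_cell = +0.80 − (-0.74) = 1.54 V.
Balancing electrons gives n = 3; the reaction quotient is Q = [Cr³⁺]/[Ag⁺]^3 = 3.45 × 10^9.
At 25 °C, E = E° − (0.0592/n) log Q = 1.54 − (0.0592/3)(9.538) = 1.540 − 0.188 = 1.352 V.

1.35 V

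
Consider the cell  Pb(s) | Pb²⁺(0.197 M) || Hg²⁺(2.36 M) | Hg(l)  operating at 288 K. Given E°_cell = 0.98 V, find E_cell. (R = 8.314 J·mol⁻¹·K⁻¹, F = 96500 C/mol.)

Balancing electrons gives n = 2; the reaction quotient is Q = [Pb²⁺]/[Hg²⁺] = 0.0835.
E = E° − (RT/nF) ln Q = 0.98 − (8.314×288)/(2×96500) × (-2.483) = 0.980 + 0.031 = 1.011 V.

1.01 V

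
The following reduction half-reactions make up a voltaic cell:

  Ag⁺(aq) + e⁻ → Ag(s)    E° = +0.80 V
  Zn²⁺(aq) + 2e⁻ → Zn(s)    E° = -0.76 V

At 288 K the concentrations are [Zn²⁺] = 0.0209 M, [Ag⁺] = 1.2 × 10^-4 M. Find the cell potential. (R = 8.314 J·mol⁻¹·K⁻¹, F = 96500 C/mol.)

1.38 V

The Ag⁺/Ag couple has the higher reduction potential and acts as the cathode, so E°_cell = +0.80 − (-0.76) = 1.56 V.
Balancing electrons gives n = 2; the reaction quotient is Q = [Zn²⁺]/[Ag⁺]^2 = 1.45 × 10^6.
E = E° − (RT/nF) ln Q = 1.56 − (8.314×288)/(2×96500) × (14.188) = 1.560 − 0.176 = 1.384 V.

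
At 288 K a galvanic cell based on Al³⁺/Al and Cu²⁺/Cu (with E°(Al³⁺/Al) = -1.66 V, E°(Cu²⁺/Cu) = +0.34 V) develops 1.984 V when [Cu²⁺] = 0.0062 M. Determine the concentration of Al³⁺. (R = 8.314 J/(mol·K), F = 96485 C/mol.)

0.0034 M

From the Nernst equation, ln Q = nF(E° − E)/RT = 6×96485×(2.00 − 1.984)/(8.314×288) = 3.868, so Q = 47.9.
With Q = [Al³⁺]^2/[Cu²⁺]^3 and the known concentrations, [Al³⁺]^2 in the numerator gives [Al³⁺] = 0.0034 M.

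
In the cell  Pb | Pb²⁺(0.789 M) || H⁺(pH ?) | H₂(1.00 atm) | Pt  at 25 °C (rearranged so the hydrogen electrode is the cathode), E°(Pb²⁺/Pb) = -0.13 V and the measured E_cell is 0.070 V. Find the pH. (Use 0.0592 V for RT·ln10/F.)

pH = 1.06

E°_cell = 0.13 V and n = 2.
log Q = n(E° − E)/0.0592 = 2×(0.13 − 0.070)/0.0592 = 2.027.
With Q = [Pb²⁺]·P(H₂) / [H⁺]^2, solving for [H⁺] gives log[H⁺] = -1.065, so pH = 1.06.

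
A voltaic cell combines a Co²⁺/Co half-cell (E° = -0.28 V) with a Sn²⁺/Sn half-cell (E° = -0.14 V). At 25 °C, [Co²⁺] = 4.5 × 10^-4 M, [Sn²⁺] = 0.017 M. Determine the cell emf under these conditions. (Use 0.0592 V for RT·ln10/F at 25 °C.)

0.187 V

The Sn²⁺/Sn couple has the higher reduction potential and acts as the cathode, so E°_cell = -0.14 − (-0.28) = 0.14 V.
Balancing electrons gives n = 2; the reaction quotient is Q = [Co²⁺]/[Sn²⁺] = 0.0265.
At 25 °C, E = E° − (0.0592/n) log Q = 0.14 − (0.0592/2)(-1.577) = 0.140 + 0.047 = 0.187 V.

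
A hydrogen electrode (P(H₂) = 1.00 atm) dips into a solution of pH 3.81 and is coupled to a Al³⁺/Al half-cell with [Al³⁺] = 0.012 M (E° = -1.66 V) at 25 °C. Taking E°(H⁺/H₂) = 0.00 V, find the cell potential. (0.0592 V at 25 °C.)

1.47 V

The hydrogen couple is the cathode, so E°_cell = 1.66 V; n = 6.
[H⁺] = 10^(−3.81) = 1.5 × 10^-4 M, and Q = [Al³⁺]^2·P(H₂)^3 / [H⁺]^6 = 1.04 × 10^19.
E = E° − (0.0592/6) log Q = 1.66 − (0.0592/6)(19.018) = 1.472 V.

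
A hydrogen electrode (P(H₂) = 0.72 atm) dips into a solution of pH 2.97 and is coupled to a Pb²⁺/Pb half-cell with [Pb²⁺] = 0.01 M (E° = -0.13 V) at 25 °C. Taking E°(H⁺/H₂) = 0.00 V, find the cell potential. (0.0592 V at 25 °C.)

0.018 V

The hydrogen couple is the cathode, so E°_cell = 0.13 V; n = 2.
[H⁺] = 10^(−2.97) = 0.0011 M, and Q = [Pb²⁺]·P(H₂) / [H⁺]^2 = 6270.
E = E° − (0.0592/2) log Q = 0.13 − (0.0592/2)(3.797) = 0.018 V.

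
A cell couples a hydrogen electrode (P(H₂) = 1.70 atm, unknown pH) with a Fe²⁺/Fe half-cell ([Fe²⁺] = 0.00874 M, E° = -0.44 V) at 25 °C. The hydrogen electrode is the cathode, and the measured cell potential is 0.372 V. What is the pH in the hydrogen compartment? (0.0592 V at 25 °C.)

E°_cell = 0.44 V and n = 2.
log Q = n(E° − E)/0.0592 = 2×(0.44 − 0.372)/0.0592 = 2.297.
With Q = [Fe²⁺]·P(H₂) / [H⁺]^2, solving for [H⁺] gives log[H⁺] = -2.063, so pH = 2.06.

pH = 2.06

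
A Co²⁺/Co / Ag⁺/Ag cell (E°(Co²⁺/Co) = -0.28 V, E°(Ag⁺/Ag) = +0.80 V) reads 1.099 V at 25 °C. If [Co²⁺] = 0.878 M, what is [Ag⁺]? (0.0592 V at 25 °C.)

From the Nernst equation, log Q = n(E° − E)/0.0592 = 2(1.08 − 1.099)/0.0592 = -0.642, so Q = 0.228.
With Q = [Co²⁺]/[Ag⁺]^2 and the known concentrations, [Ag⁺]^2 in the denominator gives [Ag⁺] = 2.0 M.

2.0 M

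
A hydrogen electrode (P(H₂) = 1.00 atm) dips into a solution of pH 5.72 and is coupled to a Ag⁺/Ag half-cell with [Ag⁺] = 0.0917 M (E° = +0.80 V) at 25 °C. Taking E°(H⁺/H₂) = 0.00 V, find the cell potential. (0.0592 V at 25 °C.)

The Ag⁺/Ag couple is the cathode, so E°_cell = 0.80 V; n = 2.
[H⁺] = 10^(−5.72) = 1.9 × 10^-6 M, and Q = [H⁺]^2 / ([Ag⁺]^2·P(H₂)) = 4.32 × 10^-10.
E = E° − (0.0592/2) log Q = 0.80 − (0.0592/2)(-9.365) = 1.077 V.

1.08 V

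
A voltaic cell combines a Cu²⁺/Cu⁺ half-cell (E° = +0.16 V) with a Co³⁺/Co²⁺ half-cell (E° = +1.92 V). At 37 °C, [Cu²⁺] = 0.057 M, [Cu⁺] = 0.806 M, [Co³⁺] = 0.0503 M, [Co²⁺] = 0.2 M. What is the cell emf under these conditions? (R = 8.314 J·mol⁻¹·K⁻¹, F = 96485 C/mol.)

1.79 V

The Co³⁺/Co²⁺ couple has the higher reduction potential and acts as the cathode, so E°_cell = +1.92 − (+0.16) = 1.76 V.
Balancing electrons gives n = 1; the reaction quotient is Q = [Cu²⁺]·[Co²⁺]/([Cu⁺]·[Co³⁺]) = 0.281.
E = E° − (RT/nF) ln Q = 1.76 − (8.314×310)/(1×96485) × (-1.269) = 1.760 + 0.034 = 1.794 V.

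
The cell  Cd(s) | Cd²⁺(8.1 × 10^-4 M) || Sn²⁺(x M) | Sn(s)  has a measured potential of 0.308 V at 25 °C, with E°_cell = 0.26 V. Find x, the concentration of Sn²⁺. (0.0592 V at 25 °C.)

0.034 M

From the Nernst equation, log Q = n(E° − E)/0.0592 = 2(0.26 − 0.308)/0.0592 = -1.622, so Q = 0.0239.
With Q = [Cd²⁺]/[Sn²⁺] and the known concentrations, [Sn²⁺] in the denominator gives [Sn²⁺] = 0.034 M.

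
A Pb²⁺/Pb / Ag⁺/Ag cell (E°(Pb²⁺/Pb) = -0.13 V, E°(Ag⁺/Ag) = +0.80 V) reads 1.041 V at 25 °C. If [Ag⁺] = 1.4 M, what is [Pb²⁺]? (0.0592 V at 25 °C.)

From the Nernst equation, log Q = n(E° − E)/0.0592 = 2(0.93 − 1.041)/0.0592 = -3.750, so Q = 1.78 × 10^-4.
With Q = [Pb²⁺]/[Ag⁺]^2 and the known concentrations, [Pb²⁺] in the numerator gives [Pb²⁺] = 3.5 × 10^-4 M.

3.5 × 10^-4 M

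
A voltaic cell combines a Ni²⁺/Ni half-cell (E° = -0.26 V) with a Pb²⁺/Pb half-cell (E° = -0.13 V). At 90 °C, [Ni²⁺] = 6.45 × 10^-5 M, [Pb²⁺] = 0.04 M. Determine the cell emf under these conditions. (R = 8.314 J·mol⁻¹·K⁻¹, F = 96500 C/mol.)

The Pb²⁺/Pb couple has the higher reduction potential and acts as the cathode, so E°_cell = -0.13 − (-0.26) = 0.13 V.
Balancing electrons gives n = 2; the reaction quotient is Q = [Ni²⁺]/[Pb²⁺] = 0.00161.
E = E° − (RT/nF) ln Q = 0.13 − (8.314×363)/(2×96500) × (-6.430) = 0.130 + 0.101 = 0.231 V.

0.231 V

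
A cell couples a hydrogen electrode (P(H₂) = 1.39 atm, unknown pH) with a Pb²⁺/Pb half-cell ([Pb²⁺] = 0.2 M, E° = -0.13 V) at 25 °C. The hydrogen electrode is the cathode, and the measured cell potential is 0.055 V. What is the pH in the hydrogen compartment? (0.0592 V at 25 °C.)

pH = 1.54

E°_cell = 0.13 V and n = 2.
log Q = n(E° − E)/0.0592 = 2×(0.13 − 0.055)/0.0592 = 2.534.
With Q = [Pb²⁺]·P(H₂) / [H⁺]^2, solving for [H⁺] gives log[H⁺] = -1.545, so pH = 1.54.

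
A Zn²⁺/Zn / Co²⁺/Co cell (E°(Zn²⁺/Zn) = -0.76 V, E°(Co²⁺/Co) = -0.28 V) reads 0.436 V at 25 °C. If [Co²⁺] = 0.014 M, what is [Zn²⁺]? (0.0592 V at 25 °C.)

0.43 M

From the Nernst equation, log Q = n(E° − E)/0.0592 = 2(0.48 − 0.436)/0.0592 = 1.486, so Q = 30.7.
With Q = [Zn²⁺]/[Co²⁺] and the known concentrations, [Zn²⁺] in the numerator gives [Zn²⁺] = 0.43 M.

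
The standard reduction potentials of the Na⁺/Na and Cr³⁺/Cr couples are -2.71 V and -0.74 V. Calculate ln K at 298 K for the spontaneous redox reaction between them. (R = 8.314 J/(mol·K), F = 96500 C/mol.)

ln K = 230.2

E°_cell = -0.74 − (-2.71) = 1.97 V, with n = 3 electrons transferred.
At equilibrium E = 0, so the Nernst equation gives ln K = nFE°/RT = (3)(96500)(1.97)/((8.314)(298)) = 230.19.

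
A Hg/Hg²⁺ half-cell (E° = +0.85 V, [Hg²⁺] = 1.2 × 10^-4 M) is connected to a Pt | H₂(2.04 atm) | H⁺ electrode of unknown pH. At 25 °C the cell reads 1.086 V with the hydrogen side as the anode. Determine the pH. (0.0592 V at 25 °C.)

pH = 5.79

E°_cell = 0.85 V and n = 2.
log Q = n(E° − E)/0.0592 = 2×(0.85 − 1.086)/0.0592 = -7.973.
With Q = [H⁺]^2 / ([Hg²⁺]·P(H₂)), solving for [H⁺] gives log[H⁺] = -5.792, so pH = 5.79.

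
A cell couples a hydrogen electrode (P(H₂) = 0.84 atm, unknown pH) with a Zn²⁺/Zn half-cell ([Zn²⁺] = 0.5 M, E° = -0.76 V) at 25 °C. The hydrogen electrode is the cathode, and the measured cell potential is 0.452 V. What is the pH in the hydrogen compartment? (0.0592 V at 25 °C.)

pH = 5.39

E°_cell = 0.76 V and n = 2.
log Q = n(E° − E)/0.0592 = 2×(0.76 − 0.452)/0.0592 = 10.405.
With Q = [Zn²⁺]·P(H₂) / [H⁺]^2, solving for [H⁺] gives log[H⁺] = -5.391, so pH = 5.39.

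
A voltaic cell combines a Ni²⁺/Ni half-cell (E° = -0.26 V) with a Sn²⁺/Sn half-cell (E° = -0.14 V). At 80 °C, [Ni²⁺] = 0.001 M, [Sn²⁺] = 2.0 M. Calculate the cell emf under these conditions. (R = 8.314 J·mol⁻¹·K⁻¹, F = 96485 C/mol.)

The Sn²⁺/Sn couple has the higher reduction potential and acts as the cathode, so E°_cell = -0.14 − (-0.26) = 0.12 V.
Balancing electrons gives n = 2; the reaction quotient is Q = [Ni²⁺]/[Sn²⁺] = 5 × 10^-4.
E = E° − (RT/nF) ln Q = 0.12 − (8.314×353)/(2×96485) × (-7.601) = 0.120 + 0.116 = 0.236 V.

0.236 V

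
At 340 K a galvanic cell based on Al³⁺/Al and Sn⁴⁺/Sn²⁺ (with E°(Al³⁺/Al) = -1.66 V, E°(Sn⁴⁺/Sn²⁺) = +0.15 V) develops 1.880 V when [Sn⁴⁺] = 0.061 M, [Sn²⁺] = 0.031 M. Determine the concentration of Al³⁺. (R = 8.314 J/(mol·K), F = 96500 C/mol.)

From the Nernst equation, ln Q = nF(E° − E)/RT = 6×96500×(1.81 − 1.880)/(8.314×340) = -14.338, so Q = 5.93 × 10^-7.
With Q = [Al³⁺]^2·[Sn²⁺]^3/[Sn⁴⁺]^3 and the known concentrations, [Al³⁺]^2 in the numerator gives [Al³⁺] = 0.0021 M.

0.0021 M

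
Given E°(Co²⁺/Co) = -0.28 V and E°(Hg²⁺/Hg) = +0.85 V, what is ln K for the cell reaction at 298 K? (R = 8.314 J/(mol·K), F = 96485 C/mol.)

E°_cell = +0.85 − (-0.28) = 1.13 V, with n = 2 electrons transferred.
At equilibrium E = 0, so the Nernst equation gives ln K = nFE°/RT = (2)(96485)(1.13)/((8.314)(298)) = 88.01.

ln K = 88.0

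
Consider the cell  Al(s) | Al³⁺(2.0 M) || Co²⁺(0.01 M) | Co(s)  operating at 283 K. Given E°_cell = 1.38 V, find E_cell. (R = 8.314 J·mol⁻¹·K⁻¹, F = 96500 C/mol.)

1.32 V

Balancing electrons gives n = 6; the reaction quotient is Q = [Al³⁺]^2/[Co²⁺]^3 = 4 × 10^6.
E = E° − (RT/nF) ln Q = 1.38 − (8.314×283)/(6×96500) × (15.202) = 1.380 − 0.062 = 1.318 V.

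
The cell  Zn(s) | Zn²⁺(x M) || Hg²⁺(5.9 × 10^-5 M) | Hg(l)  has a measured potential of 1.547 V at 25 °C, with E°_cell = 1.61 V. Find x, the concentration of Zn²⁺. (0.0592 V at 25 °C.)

0.0079 M

From the Nernst equation, log Q = n(E° − E)/0.0592 = 2(1.61 − 1.547)/0.0592 = 2.128, so Q = 134.
With Q = [Zn²⁺]/[Hg²⁺] and the known concentrations, [Zn²⁺] in the numerator gives [Zn²⁺] = 0.0079 M.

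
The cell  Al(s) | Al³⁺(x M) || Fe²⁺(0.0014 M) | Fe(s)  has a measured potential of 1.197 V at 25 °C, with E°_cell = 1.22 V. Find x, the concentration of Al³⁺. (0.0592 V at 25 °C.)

7.7 × 10^-4 M

From the Nernst equation, log Q = n(E° − E)/0.0592 = 6(1.22 − 1.197)/0.0592 = 2.331, so Q = 214.
With Q = [Al³⁺]^2/[Fe²⁺]^3 and the known concentrations, [Al³⁺]^2 in the numerator gives [Al³⁺] = 7.7 × 10^-4 M.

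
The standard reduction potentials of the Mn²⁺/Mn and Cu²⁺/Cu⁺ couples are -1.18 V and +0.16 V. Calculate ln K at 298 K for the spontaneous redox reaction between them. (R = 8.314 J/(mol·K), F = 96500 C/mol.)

ln K = 104.4

E°_cell = +0.16 − (-1.18) = 1.34 V, with n = 2 electrons transferred.
At equilibrium E = 0, so the Nernst equation gives ln K = nFE°/RT = (2)(96500)(1.34)/((8.314)(298)) = 104.38.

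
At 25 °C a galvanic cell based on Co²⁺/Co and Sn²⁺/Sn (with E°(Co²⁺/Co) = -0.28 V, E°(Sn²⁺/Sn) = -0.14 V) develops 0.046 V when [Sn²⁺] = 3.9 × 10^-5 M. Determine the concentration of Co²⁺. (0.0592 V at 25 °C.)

From the Nernst equation, log Q = n(E° − E)/0.0592 = 2(0.14 − 0.046)/0.0592 = 3.176, so Q = 1500.
With Q = [Co²⁺]/[Sn²⁺] and the known concentrations, [Co²⁺] in the numerator gives [Co²⁺] = 0.058 M.

0.058 M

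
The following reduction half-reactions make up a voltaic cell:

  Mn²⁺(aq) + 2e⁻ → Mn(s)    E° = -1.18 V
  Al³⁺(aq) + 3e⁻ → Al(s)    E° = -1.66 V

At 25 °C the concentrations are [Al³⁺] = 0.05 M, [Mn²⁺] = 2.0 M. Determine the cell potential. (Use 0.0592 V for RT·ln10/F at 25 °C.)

0.515 V

The Mn²⁺/Mn couple has the higher reduction potential and acts as the cathode, so E°_cell = -1.18 − (-1.66) = 0.48 V.
Balancing electrons gives n = 6; the reaction quotient is Q = [Al³⁺]^2/[Mn²⁺]^3 = 3.13 × 10^-4.
At 25 °C, E = E° − (0.0592/n) log Q = 0.48 − (0.0592/6)(-3.505) = 0.480 + 0.035 = 0.515 V.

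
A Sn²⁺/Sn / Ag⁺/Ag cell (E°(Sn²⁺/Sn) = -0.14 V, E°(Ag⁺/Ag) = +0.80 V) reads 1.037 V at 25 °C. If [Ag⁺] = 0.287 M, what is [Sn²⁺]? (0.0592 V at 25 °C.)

From the Nernst equation, log Q = n(E° − E)/0.0592 = 2(0.94 − 1.037)/0.0592 = -3.277, so Q = 5.28 × 10^-4.
With Q = [Sn²⁺]/[Ag⁺]^2 and the known concentrations, [Sn²⁺] in the numerator gives [Sn²⁺] = 4.4 × 10^-5 M.

4.4 × 10^-5 M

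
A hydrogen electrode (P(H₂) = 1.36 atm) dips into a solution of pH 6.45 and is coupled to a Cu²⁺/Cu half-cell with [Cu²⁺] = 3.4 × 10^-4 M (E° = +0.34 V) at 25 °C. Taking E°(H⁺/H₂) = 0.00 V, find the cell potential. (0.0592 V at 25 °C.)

The Cu²⁺/Cu couple is the cathode, so E°_cell = 0.34 V; n = 2.
[H⁺] = 10^(−6.45) = 3.5 × 10^-7 M, and Q = [H⁺]^2 / ([Cu²⁺]·P(H₂)) = 2.72 × 10^-10.
E = E° − (0.0592/2) log Q = 0.34 − (0.0592/2)(-9.565) = 0.623 V.

0.62 V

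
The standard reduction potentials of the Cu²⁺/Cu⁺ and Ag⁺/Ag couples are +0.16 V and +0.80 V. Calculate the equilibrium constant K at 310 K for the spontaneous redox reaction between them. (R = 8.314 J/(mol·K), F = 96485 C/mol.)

E°_cell = +0.80 − (+0.16) = 0.64 V, with n = 1 electron transferred.
At equilibrium E = 0, so the Nernst equation gives ln K = nFE°/RT = (1)(96485)(0.64)/((8.314)(310)) = 23.96.
K = e^23.96 = 2.5 × 10^10.

2.5 × 10^10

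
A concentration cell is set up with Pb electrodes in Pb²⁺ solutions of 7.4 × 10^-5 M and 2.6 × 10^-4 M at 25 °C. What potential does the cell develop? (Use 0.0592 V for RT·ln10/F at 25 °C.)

Both half-cells are Pb²⁺/Pb, so E°_cell = 0. The concentrated side is the cathode; the cell reaction moves Pb²⁺ from high to low concentration with n = 2.
Q = [Pb²⁺]_dilute/[Pb²⁺]_conc = 7.4 × 10^-5/2.6 × 10^-4 = 0.285.
E = 0 − (0.0592/2) log Q = −(0.0592/2)(-0.546) = 0.0162 V.

0.016 V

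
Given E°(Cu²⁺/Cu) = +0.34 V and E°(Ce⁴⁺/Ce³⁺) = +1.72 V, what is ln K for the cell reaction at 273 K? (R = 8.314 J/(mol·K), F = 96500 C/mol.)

ln K = 117.3

E°_cell = +1.72 − (+0.34) = 1.38 V, with n = 2 electrons transferred.
At equilibrium E = 0, so the Nernst equation gives ln K = nFE°/RT = (2)(96500)(1.38)/((8.314)(273)) = 117.34.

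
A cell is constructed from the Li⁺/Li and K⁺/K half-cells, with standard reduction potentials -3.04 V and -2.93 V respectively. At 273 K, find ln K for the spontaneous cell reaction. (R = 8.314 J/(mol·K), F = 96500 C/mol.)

ln K = 4.7

E°_cell = -2.93 − (-3.04) = 0.11 V, with n = 1 electron transferred.
At equilibrium E = 0, so the Nernst equation gives ln K = nFE°/RT = (1)(96500)(0.11)/((8.314)(273)) = 4.68.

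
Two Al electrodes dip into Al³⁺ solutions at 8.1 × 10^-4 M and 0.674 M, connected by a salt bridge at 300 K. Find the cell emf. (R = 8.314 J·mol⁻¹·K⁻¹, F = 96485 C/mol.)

0.058 V

Both half-cells are Al³⁺/Al, so E°_cell = 0. The concentrated side is the cathode; the cell reaction moves Al³⁺ from high to low concentration with n = 3.
Q = [Al³⁺]_dilute/[Al³⁺]_conc = 8.1 × 10^-4/0.674 = 0.00120.
E = 0 − (RT/nF) ln Q = −((8.314×300)/(3×96485))(-6.724) = 0.0579 V.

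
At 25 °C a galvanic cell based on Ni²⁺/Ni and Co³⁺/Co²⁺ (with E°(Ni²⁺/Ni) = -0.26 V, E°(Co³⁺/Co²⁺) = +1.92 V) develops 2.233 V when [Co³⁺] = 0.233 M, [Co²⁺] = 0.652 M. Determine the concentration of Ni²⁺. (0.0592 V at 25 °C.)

0.0021 M

From the Nernst equation, log Q = n(E° − E)/0.0592 = 2(2.18 − 2.233)/0.0592 = -1.791, so Q = 0.0162.
With Q = [Ni²⁺]·[Co²⁺]^2/[Co³⁺]^2 and the known concentrations, [Ni²⁺] in the numerator gives [Ni²⁺] = 0.0021 M.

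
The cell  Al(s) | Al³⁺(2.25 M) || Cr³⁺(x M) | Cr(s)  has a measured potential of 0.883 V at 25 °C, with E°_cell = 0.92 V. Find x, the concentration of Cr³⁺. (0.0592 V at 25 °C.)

From the Nernst equation, log Q = n(E° − E)/0.0592 = 3(0.92 − 0.883)/0.0592 = 1.875, so Q = 75.0.
With Q = [Al³⁺]/[Cr³⁺] and the known concentrations, [Cr³⁺] in the denominator gives [Cr³⁺] = 0.03 M.

0.03 M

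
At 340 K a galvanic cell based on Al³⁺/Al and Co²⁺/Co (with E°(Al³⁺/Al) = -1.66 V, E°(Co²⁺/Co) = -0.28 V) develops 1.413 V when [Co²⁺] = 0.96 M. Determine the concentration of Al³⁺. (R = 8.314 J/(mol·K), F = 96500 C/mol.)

From the Nernst equation, ln Q = nF(E° − E)/RT = 6×96500×(1.38 − 1.413)/(8.314×340) = -6.759, so Q = 0.00116.
With Q = [Al³⁺]^2/[Co²⁺]^3 and the known concentrations, [Al³⁺]^2 in the numerator gives [Al³⁺] = 0.032 M.

0.032 M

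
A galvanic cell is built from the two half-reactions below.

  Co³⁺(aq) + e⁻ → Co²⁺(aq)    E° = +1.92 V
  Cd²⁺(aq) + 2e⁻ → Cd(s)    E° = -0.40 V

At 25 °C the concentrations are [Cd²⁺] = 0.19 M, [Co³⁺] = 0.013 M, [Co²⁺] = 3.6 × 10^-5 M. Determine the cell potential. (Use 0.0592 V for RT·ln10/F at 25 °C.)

The Co³⁺/Co²⁺ couple has the higher reduction potential and acts as the cathode, so E°_cell = +1.92 − (-0.40) = 2.32 V.
Balancing electrons gives n = 2; the reaction quotient is Q = [Cd²⁺]·[Co²⁺]^2/[Co³⁺]^2 = 1.46 × 10^-6.
At 25 °C, E = E° − (0.0592/n) log Q = 2.32 − (0.0592/2)(-5.837) = 2.320 + 0.173 = 2.493 V.

2.49 V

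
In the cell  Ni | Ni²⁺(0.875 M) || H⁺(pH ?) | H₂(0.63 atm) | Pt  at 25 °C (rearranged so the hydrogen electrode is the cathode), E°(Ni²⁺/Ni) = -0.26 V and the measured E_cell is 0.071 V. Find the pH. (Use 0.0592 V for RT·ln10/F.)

E°_cell = 0.26 V and n = 2.
log Q = n(E° − E)/0.0592 = 2×(0.26 − 0.071)/0.0592 = 6.385.
With Q = [Ni²⁺]·P(H₂) / [H⁺]^2, solving for [H⁺] gives log[H⁺] = -3.322, so pH = 3.32.

pH = 3.32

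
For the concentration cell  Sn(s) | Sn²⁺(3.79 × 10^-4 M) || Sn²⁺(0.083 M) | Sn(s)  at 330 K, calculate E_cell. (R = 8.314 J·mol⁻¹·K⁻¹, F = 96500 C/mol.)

Both half-cells are Sn²⁺/Sn, so E°_cell = 0. The concentrated side is the cathode; the cell reaction moves Sn²⁺ from high to low concentration with n = 2.
Q = [Sn²⁺]_dilute/[Sn²⁺]_conc = 3.79 × 10^-4/0.083 = 0.00457.
E = 0 − (RT/nF) ln Q = −((8.314×330)/(2×96500))(-5.389) = 0.0766 V.

0.077 V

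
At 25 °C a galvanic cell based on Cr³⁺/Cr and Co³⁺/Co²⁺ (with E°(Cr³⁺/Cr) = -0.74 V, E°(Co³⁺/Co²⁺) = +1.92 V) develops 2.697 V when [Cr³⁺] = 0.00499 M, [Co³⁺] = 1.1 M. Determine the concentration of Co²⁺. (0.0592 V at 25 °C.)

From the Nernst equation, log Q = n(E° − E)/0.0592 = 3(2.66 − 2.697)/0.0592 = -1.875, so Q = 0.0133.
With Q = [Cr³⁺]·[Co²⁺]^3/[Co³⁺]^3 and the known concentrations, [Co²⁺]^3 in the numerator gives [Co²⁺] = 1.5 M.

1.5 M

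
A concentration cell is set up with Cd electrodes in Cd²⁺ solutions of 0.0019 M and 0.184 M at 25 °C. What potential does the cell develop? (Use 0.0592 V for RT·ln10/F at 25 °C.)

0.059 V

Both half-cells are Cd²⁺/Cd, so E°_cell = 0. The concentrated side is the cathode; the cell reaction moves Cd²⁺ from high to low concentration with n = 2.
Q = [Cd²⁺]_dilute/[Cd²⁺]_conc = 0.0019/0.184 = 0.0103.
E = 0 − (0.0592/2) log Q = −(0.0592/2)(-1.986) = 0.0588 V.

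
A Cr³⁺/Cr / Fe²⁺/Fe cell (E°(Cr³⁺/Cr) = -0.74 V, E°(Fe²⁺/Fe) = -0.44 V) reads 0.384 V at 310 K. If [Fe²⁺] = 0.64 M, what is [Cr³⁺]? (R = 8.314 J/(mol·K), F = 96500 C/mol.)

4.1 × 10^-5 M

From the Nernst equation, ln Q = nF(E° − E)/RT = 6×96500×(0.30 − 0.384)/(8.314×310) = -18.871, so Q = 6.38 × 10^-9.
With Q = [Cr³⁺]^2/[Fe²⁺]^3 and the known concentrations, [Cr³⁺]^2 in the numerator gives [Cr³⁺] = 4.1 × 10^-5 M.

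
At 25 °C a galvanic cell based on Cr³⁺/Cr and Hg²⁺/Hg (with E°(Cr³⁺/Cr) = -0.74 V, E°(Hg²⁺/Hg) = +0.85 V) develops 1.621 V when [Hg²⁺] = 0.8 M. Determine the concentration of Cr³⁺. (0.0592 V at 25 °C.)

From the Nernst equation, log Q = n(E° − E)/0.0592 = 6(1.59 − 1.621)/0.0592 = -3.142, so Q = 7.21 × 10^-4.
With Q = [Cr³⁺]^2/[Hg²⁺]^3 and the known concentrations, [Cr³⁺]^2 in the numerator gives [Cr³⁺] = 0.019 M.

0.019 M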